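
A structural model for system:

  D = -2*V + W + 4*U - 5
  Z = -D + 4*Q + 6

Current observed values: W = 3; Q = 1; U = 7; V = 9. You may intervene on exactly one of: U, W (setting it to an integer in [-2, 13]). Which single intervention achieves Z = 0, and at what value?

set W = 5

Intervening on U: Z = -4*U + 30. Reaching 0 requires U = 15/2, not an integer.
Intervening on W: with other inputs at their observed values, Z = -W + 5. Solving for 0 gives W = 5, within [-2, 13].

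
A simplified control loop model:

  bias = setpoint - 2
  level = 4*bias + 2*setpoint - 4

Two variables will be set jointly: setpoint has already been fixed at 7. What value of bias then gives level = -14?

bias = -6

With setpoint held at 7:
Intervening on bias fixes its value directly, overriding its dependence on setpoint.
Substituting into the level equation gives level = 4*bias + 10.
Solve 4*bias + 10 = -14: bias = (-14 - 10) / 4 = -6.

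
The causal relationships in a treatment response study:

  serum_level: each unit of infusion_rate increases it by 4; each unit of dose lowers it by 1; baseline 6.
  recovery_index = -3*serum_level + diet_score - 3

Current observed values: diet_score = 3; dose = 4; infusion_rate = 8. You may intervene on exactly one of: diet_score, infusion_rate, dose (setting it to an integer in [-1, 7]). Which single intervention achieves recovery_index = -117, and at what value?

set dose = -1

Intervening on diet_score: recovery_index = diet_score - 105. Reaching -117 requires diet_score = -12, outside [-1, 7].
Intervening on infusion_rate: recovery_index = -12*infusion_rate - 6. Reaching -117 requires infusion_rate = 37/4, not an integer.
Intervening on dose: with other inputs at their observed values, recovery_index = 3*dose - 114. Solving for -117 gives dose = -1, within [-1, 7].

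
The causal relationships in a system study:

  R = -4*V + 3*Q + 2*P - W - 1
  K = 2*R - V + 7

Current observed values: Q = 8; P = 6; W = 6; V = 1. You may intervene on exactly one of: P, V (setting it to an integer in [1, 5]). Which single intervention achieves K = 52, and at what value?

set P = 5

Intervening on P: with other inputs at their observed values, K = 4*P + 32. Solving for 52 gives P = 5, within [1, 5].
Intervening on V: K = -9*V + 65. Reaching 52 requires V = 13/9, not an integer.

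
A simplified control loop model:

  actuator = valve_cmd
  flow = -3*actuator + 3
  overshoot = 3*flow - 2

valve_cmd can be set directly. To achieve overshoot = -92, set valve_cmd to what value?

valve_cmd = 11

Substituting into the flow equation gives flow = -3*valve_cmd + 3.
This gives overshoot = -9*valve_cmd + 7.
Solve -9*valve_cmd + 7 = -92: valve_cmd = (-92 - 7) / -9 = 11.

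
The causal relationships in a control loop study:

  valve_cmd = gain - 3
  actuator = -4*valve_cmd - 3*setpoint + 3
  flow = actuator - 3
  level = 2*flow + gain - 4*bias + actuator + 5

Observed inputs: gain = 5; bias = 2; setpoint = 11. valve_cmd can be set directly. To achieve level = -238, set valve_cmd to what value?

valve_cmd = 12

Intervening on valve_cmd fixes its value directly, overriding its dependence on gain.
Substituting into the actuator equation gives actuator = -4*valve_cmd - 30.
So flow = -4*valve_cmd - 33.
Substituting into the level equation gives level = -12*valve_cmd - 94.
Solve -12*valve_cmd - 94 = -238: valve_cmd = (-238 + 94) / -12 = 12.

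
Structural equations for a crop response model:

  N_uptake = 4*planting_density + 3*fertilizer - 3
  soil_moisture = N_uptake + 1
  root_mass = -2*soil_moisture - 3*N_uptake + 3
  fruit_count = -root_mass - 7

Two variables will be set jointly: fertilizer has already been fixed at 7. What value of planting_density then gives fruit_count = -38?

With fertilizer held at 7:
Substituting into the N_uptake equation gives N_uptake = 4*planting_density + 18.
This gives soil_moisture = 4*planting_density + 19.
root_mass becomes -20*planting_density - 89.
Substituting into the fruit_count equation gives fruit_count = 20*planting_density + 82.
Solve 20*planting_density + 82 = -38: planting_density = (-38 - 82) / 20 = -6.

planting_density = -6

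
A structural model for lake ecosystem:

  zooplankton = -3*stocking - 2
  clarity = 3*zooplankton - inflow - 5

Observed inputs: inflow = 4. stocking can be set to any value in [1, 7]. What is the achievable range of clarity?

Substituting into the clarity equation gives clarity = -9*stocking - 15.
Linear in stocking, so extremes are at the endpoints: stocking = 1 gives clarity = -24; stocking = 7 gives clarity = -78.

-78 to -24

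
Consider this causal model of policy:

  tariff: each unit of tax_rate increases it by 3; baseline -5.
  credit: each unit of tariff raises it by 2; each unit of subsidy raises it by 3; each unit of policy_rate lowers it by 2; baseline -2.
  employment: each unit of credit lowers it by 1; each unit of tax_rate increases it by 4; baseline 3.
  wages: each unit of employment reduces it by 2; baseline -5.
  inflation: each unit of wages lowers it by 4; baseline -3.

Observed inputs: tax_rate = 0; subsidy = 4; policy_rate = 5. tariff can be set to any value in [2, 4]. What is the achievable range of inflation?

-23 to 9

Intervening on tariff fixes its value directly, overriding its dependence on tax_rate.
Substituting into the credit equation gives credit = 2*tariff.
So employment = -2*tariff + 3.
Substituting into the wages equation gives wages = 4*tariff - 11.
Substituting into the inflation equation gives inflation = -16*tariff + 41.
Linear in tariff, so extremes are at the endpoints: tariff = 2 gives inflation = 9; tariff = 4 gives inflation = -23.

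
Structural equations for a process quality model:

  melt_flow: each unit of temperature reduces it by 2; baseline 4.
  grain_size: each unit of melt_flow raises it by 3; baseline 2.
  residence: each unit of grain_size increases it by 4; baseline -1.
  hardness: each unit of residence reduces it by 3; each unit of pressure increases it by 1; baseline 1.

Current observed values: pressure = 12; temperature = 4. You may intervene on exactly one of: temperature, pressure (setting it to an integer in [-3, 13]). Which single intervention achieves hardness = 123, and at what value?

set pressure = -1

Intervening on temperature: hardness = 72*temperature - 152. Reaching 123 requires temperature = 275/72, not an integer.
Intervening on pressure: with other inputs at their observed values, hardness = pressure + 124. Solving for 123 gives pressure = -1, within [-3, 13].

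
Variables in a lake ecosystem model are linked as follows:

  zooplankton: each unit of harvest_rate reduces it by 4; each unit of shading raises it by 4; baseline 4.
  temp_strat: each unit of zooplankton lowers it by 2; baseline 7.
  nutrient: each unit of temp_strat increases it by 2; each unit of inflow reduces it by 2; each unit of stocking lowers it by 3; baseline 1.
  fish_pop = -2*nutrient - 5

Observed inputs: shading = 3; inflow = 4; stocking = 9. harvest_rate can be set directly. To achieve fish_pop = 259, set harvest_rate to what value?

harvest_rate = -3

Substituting into the zooplankton equation gives zooplankton = -4*harvest_rate + 16.
This gives temp_strat = 8*harvest_rate - 25.
This gives nutrient = 16*harvest_rate - 84.
Substituting into the fish_pop equation gives fish_pop = -32*harvest_rate + 163.
Solve -32*harvest_rate + 163 = 259: harvest_rate = (259 - 163) / -32 = -3.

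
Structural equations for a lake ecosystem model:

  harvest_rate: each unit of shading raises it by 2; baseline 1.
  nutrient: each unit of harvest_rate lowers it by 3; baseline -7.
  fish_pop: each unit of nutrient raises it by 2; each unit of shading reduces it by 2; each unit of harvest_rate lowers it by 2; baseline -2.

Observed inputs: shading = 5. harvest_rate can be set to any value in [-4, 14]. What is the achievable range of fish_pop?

-138 to 6

Intervening on harvest_rate fixes its value directly, overriding its dependence on shading.
Substituting into the fish_pop equation gives fish_pop = -8*harvest_rate - 26.
Linear in harvest_rate, so extremes are at the endpoints: harvest_rate = -4 gives fish_pop = 6; harvest_rate = 14 gives fish_pop = -138.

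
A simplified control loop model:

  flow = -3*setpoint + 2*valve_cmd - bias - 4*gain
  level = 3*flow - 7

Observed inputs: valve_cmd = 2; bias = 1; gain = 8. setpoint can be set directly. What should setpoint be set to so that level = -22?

Substituting into the flow equation gives flow = -3*setpoint - 29.
Substituting into the level equation gives level = -9*setpoint - 94.
Solve -9*setpoint - 94 = -22: setpoint = (-22 + 94) / -9 = -8.

setpoint = -8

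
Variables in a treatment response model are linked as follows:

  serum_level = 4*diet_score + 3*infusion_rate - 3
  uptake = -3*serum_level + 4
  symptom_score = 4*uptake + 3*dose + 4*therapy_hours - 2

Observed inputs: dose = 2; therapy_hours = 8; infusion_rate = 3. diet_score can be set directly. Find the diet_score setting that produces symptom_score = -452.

diet_score = 9

Substituting into the serum_level equation gives serum_level = 4*diet_score + 6.
So uptake = -12*diet_score - 14.
So symptom_score = -48*diet_score - 20.
Solve -48*diet_score - 20 = -452: diet_score = (-452 + 20) / -48 = 9.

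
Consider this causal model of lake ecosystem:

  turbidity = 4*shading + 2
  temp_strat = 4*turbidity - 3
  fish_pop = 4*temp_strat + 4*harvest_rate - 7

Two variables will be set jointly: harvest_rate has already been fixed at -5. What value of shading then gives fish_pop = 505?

With harvest_rate held at -5:
Substituting into the temp_strat equation gives temp_strat = 16*shading + 5.
fish_pop becomes 64*shading - 7.
Solve 64*shading - 7 = 505: shading = (505 + 7) / 64 = 8.

shading = 8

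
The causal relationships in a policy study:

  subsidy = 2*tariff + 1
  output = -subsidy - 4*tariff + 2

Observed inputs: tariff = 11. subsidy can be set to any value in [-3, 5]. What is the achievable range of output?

-47 to -39

Intervening on subsidy fixes its value directly, overriding its dependence on tariff.
Substituting into the output equation gives output = -subsidy - 42.
Linear in subsidy, so extremes are at the endpoints: subsidy = -3 gives output = -39; subsidy = 5 gives output = -47.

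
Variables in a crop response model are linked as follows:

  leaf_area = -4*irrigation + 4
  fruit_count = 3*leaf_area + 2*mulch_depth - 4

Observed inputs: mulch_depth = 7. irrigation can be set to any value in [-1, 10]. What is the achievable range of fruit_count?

Substituting into the fruit_count equation gives fruit_count = -12*irrigation + 22.
Linear in irrigation, so extremes are at the endpoints: irrigation = -1 gives fruit_count = 34; irrigation = 10 gives fruit_count = -98.

-98 to 34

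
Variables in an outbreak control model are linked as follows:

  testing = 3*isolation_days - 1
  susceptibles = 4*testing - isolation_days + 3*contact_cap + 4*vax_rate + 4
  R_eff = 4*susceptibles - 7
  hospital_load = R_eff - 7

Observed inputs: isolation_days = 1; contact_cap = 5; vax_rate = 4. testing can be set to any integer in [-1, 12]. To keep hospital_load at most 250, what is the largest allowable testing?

testing = 8

Intervening on testing fixes its value directly, overriding its dependence on isolation_days.
Substituting into the susceptibles equation gives susceptibles = 4*testing + 34.
This gives R_eff = 16*testing + 129.
Substituting into the hospital_load equation gives hospital_load = 16*testing + 122.
Require 16*testing + 122 ≤ 250, so testing ≤ 8.
The largest integer in [-1, 12] satisfying this is 8.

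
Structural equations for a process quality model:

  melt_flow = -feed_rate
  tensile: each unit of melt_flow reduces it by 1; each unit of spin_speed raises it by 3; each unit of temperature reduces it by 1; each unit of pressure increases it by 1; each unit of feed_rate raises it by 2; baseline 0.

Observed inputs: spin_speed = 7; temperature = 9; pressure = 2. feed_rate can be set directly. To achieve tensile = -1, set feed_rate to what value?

Substituting into the tensile equation gives tensile = 3*feed_rate + 14.
Solve 3*feed_rate + 14 = -1: feed_rate = (-1 - 14) / 3 = -5.

feed_rate = -5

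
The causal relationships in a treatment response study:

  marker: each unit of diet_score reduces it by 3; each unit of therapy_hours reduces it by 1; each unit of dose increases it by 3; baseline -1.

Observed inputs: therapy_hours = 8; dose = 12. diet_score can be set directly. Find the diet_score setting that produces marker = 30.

Substituting into the marker equation gives marker = -3*diet_score + 27.
Solve -3*diet_score + 27 = 30: diet_score = (30 - 27) / -3 = -1.

diet_score = -1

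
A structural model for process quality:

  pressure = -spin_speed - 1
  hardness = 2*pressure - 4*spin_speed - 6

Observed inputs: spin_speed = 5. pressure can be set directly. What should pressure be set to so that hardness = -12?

pressure = 7

Intervening on pressure fixes its value directly, overriding its dependence on spin_speed.
Substituting into the hardness equation gives hardness = 2*pressure - 26.
Solve 2*pressure - 26 = -12: pressure = (-12 + 26) / 2 = 7.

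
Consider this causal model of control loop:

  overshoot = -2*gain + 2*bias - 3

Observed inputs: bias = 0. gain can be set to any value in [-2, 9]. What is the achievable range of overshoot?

Substituting into the overshoot equation gives overshoot = -2*gain - 3.
Linear in gain, so extremes are at the endpoints: gain = -2 gives overshoot = 1; gain = 9 gives overshoot = -21.

-21 to 1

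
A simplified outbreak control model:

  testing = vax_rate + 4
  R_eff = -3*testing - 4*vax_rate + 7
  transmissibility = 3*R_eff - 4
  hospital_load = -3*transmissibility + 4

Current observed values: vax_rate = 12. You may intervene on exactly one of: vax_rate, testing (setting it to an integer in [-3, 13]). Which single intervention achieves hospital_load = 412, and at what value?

Intervening on vax_rate: hospital_load = 63*vax_rate + 61. Reaching 412 requires vax_rate = 39/7, not an integer.
Intervening on testing: with other inputs at their observed values, hospital_load = 27*testing + 385. Solving for 412 gives testing = 1, within [-3, 13].

set testing = 1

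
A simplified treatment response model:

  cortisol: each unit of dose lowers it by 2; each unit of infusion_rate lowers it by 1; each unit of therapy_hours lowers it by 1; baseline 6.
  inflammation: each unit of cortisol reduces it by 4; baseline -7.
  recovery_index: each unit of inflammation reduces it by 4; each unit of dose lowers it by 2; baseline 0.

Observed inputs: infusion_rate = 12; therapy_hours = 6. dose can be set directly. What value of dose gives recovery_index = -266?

Substituting into the cortisol equation gives cortisol = -2*dose - 12.
Substituting into the inflammation equation gives inflammation = 8*dose + 41.
This gives recovery_index = -34*dose - 164.
Solve -34*dose - 164 = -266: dose = (-266 + 164) / -34 = 3.

dose = 3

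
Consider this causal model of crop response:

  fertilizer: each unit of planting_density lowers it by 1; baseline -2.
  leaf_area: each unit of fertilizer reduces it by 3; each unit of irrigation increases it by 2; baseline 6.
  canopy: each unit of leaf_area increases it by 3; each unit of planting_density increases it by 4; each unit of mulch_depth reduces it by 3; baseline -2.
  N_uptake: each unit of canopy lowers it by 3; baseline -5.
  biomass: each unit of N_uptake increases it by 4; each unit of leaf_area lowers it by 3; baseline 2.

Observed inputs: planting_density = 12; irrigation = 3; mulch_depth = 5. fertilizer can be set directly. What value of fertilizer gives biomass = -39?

Intervening on fertilizer fixes its value directly, overriding its dependence on planting_density.
Substituting into the leaf_area equation gives leaf_area = -3*fertilizer + 12.
So canopy = -9*fertilizer + 67.
Substituting into the N_uptake equation gives N_uptake = 27*fertilizer - 206.
Substituting into the biomass equation gives biomass = 117*fertilizer - 858.
Solve 117*fertilizer - 858 = -39: fertilizer = (-39 + 858) / 117 = 7.

fertilizer = 7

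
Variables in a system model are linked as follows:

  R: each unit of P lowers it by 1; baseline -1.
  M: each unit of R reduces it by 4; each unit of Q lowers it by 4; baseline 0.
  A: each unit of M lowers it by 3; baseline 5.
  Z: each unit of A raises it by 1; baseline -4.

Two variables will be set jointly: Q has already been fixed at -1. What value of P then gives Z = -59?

P = 3

With Q held at -1:
Substituting into the M equation gives M = 4*P + 8.
Substituting into the A equation gives A = -12*P - 19.
Z becomes -12*P - 23.
Solve -12*P - 23 = -59: P = (-59 + 23) / -12 = 3.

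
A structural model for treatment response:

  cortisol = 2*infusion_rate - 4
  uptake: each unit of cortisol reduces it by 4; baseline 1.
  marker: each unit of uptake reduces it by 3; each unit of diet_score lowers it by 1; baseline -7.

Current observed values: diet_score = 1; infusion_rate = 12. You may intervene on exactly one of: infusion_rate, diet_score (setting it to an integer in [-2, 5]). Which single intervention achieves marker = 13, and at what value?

Intervening on infusion_rate: with other inputs at their observed values, marker = 24*infusion_rate - 59. Solving for 13 gives infusion_rate = 3, within [-2, 5].
Intervening on diet_score: marker = -diet_score + 230. Reaching 13 requires diet_score = 217, outside [-2, 5].

set infusion_rate = 3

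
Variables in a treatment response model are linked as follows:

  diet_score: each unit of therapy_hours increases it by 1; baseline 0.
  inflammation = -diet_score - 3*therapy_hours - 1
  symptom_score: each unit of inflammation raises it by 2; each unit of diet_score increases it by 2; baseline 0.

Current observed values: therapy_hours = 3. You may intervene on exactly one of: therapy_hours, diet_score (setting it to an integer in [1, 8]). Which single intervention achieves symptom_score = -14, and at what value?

set therapy_hours = 2

Intervening on therapy_hours: with other inputs at their observed values, symptom_score = -6*therapy_hours - 2. Solving for -14 gives therapy_hours = 2, within [1, 8].
Intervening on diet_score: the paths from diet_score to symptom_score cancel (net effect zero), leaving symptom_score = -20; -14 is unreachable this way.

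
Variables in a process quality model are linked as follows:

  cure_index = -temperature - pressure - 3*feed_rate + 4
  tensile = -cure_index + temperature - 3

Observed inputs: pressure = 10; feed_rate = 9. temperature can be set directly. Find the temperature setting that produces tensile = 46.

Substituting into the cure_index equation gives cure_index = -temperature - 33.
tensile becomes 2*temperature + 30.
Solve 2*temperature + 30 = 46: temperature = (46 - 30) / 2 = 8.

temperature = 8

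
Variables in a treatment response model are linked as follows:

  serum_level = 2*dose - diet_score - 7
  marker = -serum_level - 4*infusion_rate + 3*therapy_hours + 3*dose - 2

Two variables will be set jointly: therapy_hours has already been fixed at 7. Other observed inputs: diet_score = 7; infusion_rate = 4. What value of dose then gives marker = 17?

With therapy_hours held at 7:
Substituting into the serum_level equation gives serum_level = 2*dose - 14.
Substituting into the marker equation gives marker = dose + 17.
Solve dose + 17 = 17: dose = (17 - 17) / 1 = 0.

dose = 0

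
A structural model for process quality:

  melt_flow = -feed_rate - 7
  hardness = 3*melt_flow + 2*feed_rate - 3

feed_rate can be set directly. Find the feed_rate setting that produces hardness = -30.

feed_rate = 6

Substituting into the hardness equation gives hardness = -feed_rate - 24.
Solve -feed_rate - 24 = -30: feed_rate = (-30 + 24) / -1 = 6.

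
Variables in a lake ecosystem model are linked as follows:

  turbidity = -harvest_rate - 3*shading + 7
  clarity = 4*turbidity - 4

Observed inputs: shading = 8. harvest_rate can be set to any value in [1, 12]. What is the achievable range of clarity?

Substituting into the turbidity equation gives turbidity = -harvest_rate - 17.
clarity becomes -4*harvest_rate - 72.
Linear in harvest_rate, so extremes are at the endpoints: harvest_rate = 1 gives clarity = -76; harvest_rate = 12 gives clarity = -120.

-120 to -76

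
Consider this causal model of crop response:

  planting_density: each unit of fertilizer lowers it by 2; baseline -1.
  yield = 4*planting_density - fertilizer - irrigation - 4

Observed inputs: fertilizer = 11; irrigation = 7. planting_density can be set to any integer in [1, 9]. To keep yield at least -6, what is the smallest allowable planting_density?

planting_density = 4

Intervening on planting_density fixes its value directly, overriding its dependence on fertilizer.
Substituting into the yield equation gives yield = 4*planting_density - 22.
Require 4*planting_density - 22 ≥ -6, so planting_density ≥ 4.
The smallest integer in [1, 9] satisfying this is 4.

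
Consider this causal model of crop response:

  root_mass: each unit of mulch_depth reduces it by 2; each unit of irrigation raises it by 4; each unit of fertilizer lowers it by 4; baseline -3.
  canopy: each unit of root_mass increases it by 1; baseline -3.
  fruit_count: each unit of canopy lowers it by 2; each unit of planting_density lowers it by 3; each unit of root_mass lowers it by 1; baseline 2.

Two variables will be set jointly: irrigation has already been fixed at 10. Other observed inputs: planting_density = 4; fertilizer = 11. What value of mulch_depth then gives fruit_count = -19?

With irrigation held at 10:
Substituting into the root_mass equation gives root_mass = -2*mulch_depth - 7.
Substituting into the canopy equation gives canopy = -2*mulch_depth - 10.
Substituting into the fruit_count equation gives fruit_count = 6*mulch_depth + 17.
Solve 6*mulch_depth + 17 = -19: mulch_depth = (-19 - 17) / 6 = -6.

mulch_depth = -6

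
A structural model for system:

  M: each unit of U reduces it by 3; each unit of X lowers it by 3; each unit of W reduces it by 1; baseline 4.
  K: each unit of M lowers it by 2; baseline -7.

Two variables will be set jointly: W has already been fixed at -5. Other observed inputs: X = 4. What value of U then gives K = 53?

With W held at -5:
Substituting into the M equation gives M = -3*U - 3.
Substituting into the K equation gives K = 6*U - 1.
Solve 6*U - 1 = 53: U = (53 + 1) / 6 = 9.

U = 9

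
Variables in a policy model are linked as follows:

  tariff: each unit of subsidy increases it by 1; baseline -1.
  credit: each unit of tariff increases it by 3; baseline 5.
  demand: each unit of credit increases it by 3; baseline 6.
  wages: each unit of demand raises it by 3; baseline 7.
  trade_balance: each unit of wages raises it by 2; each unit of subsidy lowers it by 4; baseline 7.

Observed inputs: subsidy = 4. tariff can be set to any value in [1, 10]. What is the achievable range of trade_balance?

185 to 671

Intervening on tariff fixes its value directly, overriding its dependence on subsidy.
Substituting into the demand equation gives demand = 9*tariff + 21.
Substituting into the wages equation gives wages = 27*tariff + 70.
trade_balance becomes 54*tariff + 131.
Linear in tariff, so extremes are at the endpoints: tariff = 1 gives trade_balance = 185; tariff = 10 gives trade_balance = 671.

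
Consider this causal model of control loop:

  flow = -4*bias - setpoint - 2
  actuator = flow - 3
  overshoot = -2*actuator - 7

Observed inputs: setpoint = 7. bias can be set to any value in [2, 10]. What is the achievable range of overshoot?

Substituting into the flow equation gives flow = -4*bias - 9.
Substituting into the actuator equation gives actuator = -4*bias - 12.
Substituting into the overshoot equation gives overshoot = 8*bias + 17.
Linear in bias, so extremes are at the endpoints: bias = 2 gives overshoot = 33; bias = 10 gives overshoot = 97.

33 to 97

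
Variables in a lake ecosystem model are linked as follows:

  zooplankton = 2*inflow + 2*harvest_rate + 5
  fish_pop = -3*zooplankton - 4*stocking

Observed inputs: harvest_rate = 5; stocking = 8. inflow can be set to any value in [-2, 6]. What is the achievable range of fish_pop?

-113 to -65

Substituting into the zooplankton equation gives zooplankton = 2*inflow + 15.
Substituting into the fish_pop equation gives fish_pop = -6*inflow - 77.
Linear in inflow, so extremes are at the endpoints: inflow = -2 gives fish_pop = -65; inflow = 6 gives fish_pop = -113.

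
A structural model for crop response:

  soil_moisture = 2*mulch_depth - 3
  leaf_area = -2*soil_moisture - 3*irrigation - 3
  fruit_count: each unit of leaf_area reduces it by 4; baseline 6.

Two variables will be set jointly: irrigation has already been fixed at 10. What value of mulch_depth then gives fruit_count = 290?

With irrigation held at 10:
Substituting into the leaf_area equation gives leaf_area = -4*mulch_depth - 27.
fruit_count becomes 16*mulch_depth + 114.
Solve 16*mulch_depth + 114 = 290: mulch_depth = (290 - 114) / 16 = 11.

mulch_depth = 11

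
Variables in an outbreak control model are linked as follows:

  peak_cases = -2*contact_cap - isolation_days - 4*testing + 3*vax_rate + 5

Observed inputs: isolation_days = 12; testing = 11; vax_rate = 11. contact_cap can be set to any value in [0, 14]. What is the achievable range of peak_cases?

-46 to -18

Substituting into the peak_cases equation gives peak_cases = -2*contact_cap - 18.
Linear in contact_cap, so extremes are at the endpoints: contact_cap = 0 gives peak_cases = -18; contact_cap = 14 gives peak_cases = -46.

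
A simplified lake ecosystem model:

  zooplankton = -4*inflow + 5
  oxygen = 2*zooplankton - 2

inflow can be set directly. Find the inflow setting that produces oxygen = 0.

Substituting into the oxygen equation gives oxygen = -8*inflow + 8.
Solve -8*inflow + 8 = 0: inflow = (0 - 8) / -8 = 1.

inflow = 1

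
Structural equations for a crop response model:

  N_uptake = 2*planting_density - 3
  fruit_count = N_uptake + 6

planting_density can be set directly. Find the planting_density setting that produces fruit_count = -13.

Substituting into the fruit_count equation gives fruit_count = 2*planting_density + 3.
Solve 2*planting_density + 3 = -13: planting_density = (-13 - 3) / 2 = -8.

planting_density = -8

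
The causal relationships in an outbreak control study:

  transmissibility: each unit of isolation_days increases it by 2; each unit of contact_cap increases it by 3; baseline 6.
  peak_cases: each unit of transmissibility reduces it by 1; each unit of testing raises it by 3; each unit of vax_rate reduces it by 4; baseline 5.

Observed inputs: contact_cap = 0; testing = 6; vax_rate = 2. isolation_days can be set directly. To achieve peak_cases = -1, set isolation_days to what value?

isolation_days = 5

Substituting into the transmissibility equation gives transmissibility = 2*isolation_days + 6.
Substituting into the peak_cases equation gives peak_cases = -2*isolation_days + 9.
Solve -2*isolation_days + 9 = -1: isolation_days = (-1 - 9) / -2 = 5.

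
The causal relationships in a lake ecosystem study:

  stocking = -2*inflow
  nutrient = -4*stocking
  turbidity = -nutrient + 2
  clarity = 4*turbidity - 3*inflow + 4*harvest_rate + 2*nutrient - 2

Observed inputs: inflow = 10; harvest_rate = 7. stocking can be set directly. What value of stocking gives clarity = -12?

Intervening on stocking fixes its value directly, overriding its dependence on inflow.
Substituting into the turbidity equation gives turbidity = 4*stocking + 2.
Substituting into the clarity equation gives clarity = 8*stocking + 4.
Solve 8*stocking + 4 = -12: stocking = (-12 - 4) / 8 = -2.

stocking = -2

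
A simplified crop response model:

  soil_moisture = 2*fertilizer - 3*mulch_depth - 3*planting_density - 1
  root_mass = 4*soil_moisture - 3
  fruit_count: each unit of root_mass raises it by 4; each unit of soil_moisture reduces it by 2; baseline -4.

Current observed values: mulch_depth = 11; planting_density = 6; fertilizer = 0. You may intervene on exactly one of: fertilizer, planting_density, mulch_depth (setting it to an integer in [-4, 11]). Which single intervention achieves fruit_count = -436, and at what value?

Intervening on fertilizer: with other inputs at their observed values, fruit_count = 28*fertilizer - 744. Solving for -436 gives fertilizer = 11, within [-4, 11].
Intervening on planting_density: fruit_count = -42*planting_density - 492. Reaching -436 requires planting_density = -4/3, not an integer.
Intervening on mulch_depth: fruit_count = -42*mulch_depth - 282. Reaching -436 requires mulch_depth = 11/3, not an integer.

set fertilizer = 11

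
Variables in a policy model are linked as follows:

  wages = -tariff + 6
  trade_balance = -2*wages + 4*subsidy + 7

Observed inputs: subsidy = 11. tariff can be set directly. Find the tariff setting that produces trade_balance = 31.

Substituting into the trade_balance equation gives trade_balance = 2*tariff + 39.
Solve 2*tariff + 39 = 31: tariff = (31 - 39) / 2 = -4.

tariff = -4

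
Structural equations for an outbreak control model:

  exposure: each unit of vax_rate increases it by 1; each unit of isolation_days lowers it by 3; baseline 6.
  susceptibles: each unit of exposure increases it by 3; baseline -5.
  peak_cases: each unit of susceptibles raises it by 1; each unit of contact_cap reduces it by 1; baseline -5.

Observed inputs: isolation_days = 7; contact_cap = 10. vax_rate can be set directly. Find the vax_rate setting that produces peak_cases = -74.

Substituting into the exposure equation gives exposure = vax_rate - 15.
So susceptibles = 3*vax_rate - 50.
Substituting into the peak_cases equation gives peak_cases = 3*vax_rate - 65.
Solve 3*vax_rate - 65 = -74: vax_rate = (-74 + 65) / 3 = -3.

vax_rate = -3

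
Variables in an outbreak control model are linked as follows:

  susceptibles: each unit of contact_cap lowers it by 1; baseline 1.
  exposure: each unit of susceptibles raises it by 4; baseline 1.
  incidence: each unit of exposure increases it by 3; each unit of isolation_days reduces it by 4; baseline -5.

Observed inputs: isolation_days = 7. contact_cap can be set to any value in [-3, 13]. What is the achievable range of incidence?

-174 to 18

Substituting into the exposure equation gives exposure = -4*contact_cap + 5.
So incidence = -12*contact_cap - 18.
Linear in contact_cap, so extremes are at the endpoints: contact_cap = -3 gives incidence = 18; contact_cap = 13 gives incidence = -174.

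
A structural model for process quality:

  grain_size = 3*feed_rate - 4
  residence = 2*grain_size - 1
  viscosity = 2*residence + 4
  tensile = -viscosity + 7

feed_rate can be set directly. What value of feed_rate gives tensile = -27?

Substituting into the residence equation gives residence = 6*feed_rate - 9.
This gives viscosity = 12*feed_rate - 14.
Substituting into the tensile equation gives tensile = -12*feed_rate + 21.
Solve -12*feed_rate + 21 = -27: feed_rate = (-27 - 21) / -12 = 4.

feed_rate = 4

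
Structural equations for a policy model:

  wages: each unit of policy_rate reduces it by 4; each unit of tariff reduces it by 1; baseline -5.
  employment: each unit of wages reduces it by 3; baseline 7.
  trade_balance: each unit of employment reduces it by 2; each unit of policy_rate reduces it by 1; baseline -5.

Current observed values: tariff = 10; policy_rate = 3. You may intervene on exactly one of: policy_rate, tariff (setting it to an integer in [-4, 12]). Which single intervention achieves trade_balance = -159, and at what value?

set policy_rate = 2

Intervening on policy_rate: with other inputs at their observed values, trade_balance = -25*policy_rate - 109. Solving for -159 gives policy_rate = 2, within [-4, 12].
Intervening on tariff: trade_balance = -6*tariff - 124. Reaching -159 requires tariff = 35/6, not an integer.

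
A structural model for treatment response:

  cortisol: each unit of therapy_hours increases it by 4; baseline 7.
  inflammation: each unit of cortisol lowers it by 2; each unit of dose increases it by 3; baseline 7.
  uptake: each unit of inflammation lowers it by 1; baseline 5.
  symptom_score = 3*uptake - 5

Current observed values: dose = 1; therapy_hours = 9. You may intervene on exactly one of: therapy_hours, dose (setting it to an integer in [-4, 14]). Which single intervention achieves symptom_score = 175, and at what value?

set dose = 8

Intervening on therapy_hours: symptom_score = 24*therapy_hours + 22. Reaching 175 requires therapy_hours = 51/8, not an integer.
Intervening on dose: with other inputs at their observed values, symptom_score = -9*dose + 247. Solving for 175 gives dose = 8, within [-4, 14].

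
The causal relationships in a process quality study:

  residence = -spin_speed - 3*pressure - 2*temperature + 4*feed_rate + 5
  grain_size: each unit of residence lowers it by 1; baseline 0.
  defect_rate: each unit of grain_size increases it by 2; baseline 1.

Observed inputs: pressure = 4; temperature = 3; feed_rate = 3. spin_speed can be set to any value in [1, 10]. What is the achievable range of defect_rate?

5 to 23

Substituting into the residence equation gives residence = -spin_speed - 1.
Substituting into the grain_size equation gives grain_size = spin_speed + 1.
Substituting into the defect_rate equation gives defect_rate = 2*spin_speed + 3.
Linear in spin_speed, so extremes are at the endpoints: spin_speed = 1 gives defect_rate = 5; spin_speed = 10 gives defect_rate = 23.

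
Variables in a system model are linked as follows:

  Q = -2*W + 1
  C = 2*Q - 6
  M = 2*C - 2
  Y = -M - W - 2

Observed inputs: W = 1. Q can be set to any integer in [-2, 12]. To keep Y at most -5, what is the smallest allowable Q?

Intervening on Q fixes its value directly, overriding its dependence on W.
Substituting into the M equation gives M = 4*Q - 14.
This gives Y = -4*Q + 11.
Require -4*Q + 11 ≤ -5, so Q ≥ 4.
The smallest integer in [-2, 12] satisfying this is 4.

Q = 4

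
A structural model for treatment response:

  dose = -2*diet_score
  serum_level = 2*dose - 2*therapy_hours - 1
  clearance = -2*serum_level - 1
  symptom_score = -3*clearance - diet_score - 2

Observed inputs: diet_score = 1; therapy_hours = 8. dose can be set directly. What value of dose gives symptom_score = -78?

dose = 2

Intervening on dose fixes its value directly, overriding its dependence on diet_score.
Substituting into the serum_level equation gives serum_level = 2*dose - 17.
Substituting into the clearance equation gives clearance = -4*dose + 33.
symptom_score becomes 12*dose - 102.
Solve 12*dose - 102 = -78: dose = (-78 + 102) / 12 = 2.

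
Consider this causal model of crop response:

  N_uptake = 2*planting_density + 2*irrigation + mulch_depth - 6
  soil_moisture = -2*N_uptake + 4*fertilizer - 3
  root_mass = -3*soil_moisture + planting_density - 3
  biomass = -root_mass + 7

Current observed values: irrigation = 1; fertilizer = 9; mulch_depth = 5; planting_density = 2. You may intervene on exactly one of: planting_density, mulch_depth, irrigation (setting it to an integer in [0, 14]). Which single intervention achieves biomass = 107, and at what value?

Intervening on planting_density: biomass = -13*planting_density + 103. Reaching 107 requires planting_density = -4/13, not an integer.
Intervening on mulch_depth: with other inputs at their observed values, biomass = -6*mulch_depth + 107. Solving for 107 gives mulch_depth = 0, within [0, 14].
Intervening on irrigation: biomass = -12*irrigation + 89. Reaching 107 requires irrigation = -3/2, not an integer.

set mulch_depth = 0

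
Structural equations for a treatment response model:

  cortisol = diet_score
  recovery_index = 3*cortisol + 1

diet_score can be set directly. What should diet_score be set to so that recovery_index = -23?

diet_score = -8

Substituting into the recovery_index equation gives recovery_index = 3*diet_score + 1.
Solve 3*diet_score + 1 = -23: diet_score = (-23 - 1) / 3 = -8.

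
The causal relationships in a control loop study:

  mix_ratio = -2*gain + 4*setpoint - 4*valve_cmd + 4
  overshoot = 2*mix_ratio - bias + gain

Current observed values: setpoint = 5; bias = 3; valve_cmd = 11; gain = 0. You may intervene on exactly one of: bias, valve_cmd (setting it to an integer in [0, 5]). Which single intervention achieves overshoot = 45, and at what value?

Intervening on bias: overshoot = -bias - 40. Reaching 45 requires bias = -85, outside [0, 5].
Intervening on valve_cmd: with other inputs at their observed values, overshoot = -8*valve_cmd + 45. Solving for 45 gives valve_cmd = 0, within [0, 5].

set valve_cmd = 0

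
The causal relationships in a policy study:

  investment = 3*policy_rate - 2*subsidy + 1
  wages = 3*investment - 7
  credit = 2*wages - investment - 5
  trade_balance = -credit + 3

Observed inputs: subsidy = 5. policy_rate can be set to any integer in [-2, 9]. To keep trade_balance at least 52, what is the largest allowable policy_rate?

Substituting into the investment equation gives investment = 3*policy_rate - 9.
So wages = 9*policy_rate - 34.
Substituting into the credit equation gives credit = 15*policy_rate - 64.
Substituting into the trade_balance equation gives trade_balance = -15*policy_rate + 67.
Require -15*policy_rate + 67 ≥ 52, so policy_rate ≤ 1.
The largest integer in [-2, 9] satisfying this is 1.

policy_rate = 1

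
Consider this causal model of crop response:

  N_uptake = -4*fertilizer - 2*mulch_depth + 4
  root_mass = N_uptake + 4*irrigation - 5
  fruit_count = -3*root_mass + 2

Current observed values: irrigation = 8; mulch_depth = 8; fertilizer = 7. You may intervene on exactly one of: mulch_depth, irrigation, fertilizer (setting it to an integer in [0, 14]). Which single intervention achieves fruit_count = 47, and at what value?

Intervening on mulch_depth: with other inputs at their observed values, fruit_count = 6*mulch_depth - 7. Solving for 47 gives mulch_depth = 9, within [0, 14].
Intervening on irrigation: fruit_count = -12*irrigation + 137. Reaching 47 requires irrigation = 15/2, not an integer.
Intervening on fertilizer: fruit_count = 12*fertilizer - 43. Reaching 47 requires fertilizer = 15/2, not an integer.

set mulch_depth = 9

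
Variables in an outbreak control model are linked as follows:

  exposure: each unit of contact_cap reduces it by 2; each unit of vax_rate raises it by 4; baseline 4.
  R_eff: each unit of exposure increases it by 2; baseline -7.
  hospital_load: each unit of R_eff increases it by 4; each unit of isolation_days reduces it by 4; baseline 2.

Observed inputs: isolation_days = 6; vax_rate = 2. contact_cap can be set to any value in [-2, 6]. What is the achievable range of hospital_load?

Substituting into the exposure equation gives exposure = -2*contact_cap + 12.
This gives R_eff = -4*contact_cap + 17.
hospital_load becomes -16*contact_cap + 46.
Linear in contact_cap, so extremes are at the endpoints: contact_cap = -2 gives hospital_load = 78; contact_cap = 6 gives hospital_load = -50.

-50 to 78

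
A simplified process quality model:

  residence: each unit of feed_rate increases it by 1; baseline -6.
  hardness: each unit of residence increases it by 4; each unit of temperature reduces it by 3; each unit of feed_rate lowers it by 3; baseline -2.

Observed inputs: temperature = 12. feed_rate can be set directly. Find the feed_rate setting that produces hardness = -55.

Substituting into the hardness equation gives hardness = feed_rate - 62.
Solve feed_rate - 62 = -55: feed_rate = (-55 + 62) / 1 = 7.

feed_rate = 7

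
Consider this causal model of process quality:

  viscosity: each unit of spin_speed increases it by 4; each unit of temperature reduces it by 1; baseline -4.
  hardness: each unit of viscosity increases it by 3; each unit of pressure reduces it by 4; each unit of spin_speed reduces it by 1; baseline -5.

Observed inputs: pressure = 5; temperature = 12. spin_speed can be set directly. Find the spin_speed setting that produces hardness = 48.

spin_speed = 11

Substituting into the viscosity equation gives viscosity = 4*spin_speed - 16.
Substituting into the hardness equation gives hardness = 11*spin_speed - 73.
Solve 11*spin_speed - 73 = 48: spin_speed = (48 + 73) / 11 = 11.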